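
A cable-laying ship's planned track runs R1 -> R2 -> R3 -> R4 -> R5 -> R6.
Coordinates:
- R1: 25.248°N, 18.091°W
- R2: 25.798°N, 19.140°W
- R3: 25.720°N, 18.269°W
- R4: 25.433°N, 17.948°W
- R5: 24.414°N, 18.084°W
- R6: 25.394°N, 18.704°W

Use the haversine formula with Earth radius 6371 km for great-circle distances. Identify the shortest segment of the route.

Leg distances:
R1→R2: 121.7 km
R2→R3: 87.7 km
R3→R4: 45.3 km
R4→R5: 114.1 km
R5→R6: 125.6 km
The shortest leg is R3–R4 at 45.3 km.

R3–R4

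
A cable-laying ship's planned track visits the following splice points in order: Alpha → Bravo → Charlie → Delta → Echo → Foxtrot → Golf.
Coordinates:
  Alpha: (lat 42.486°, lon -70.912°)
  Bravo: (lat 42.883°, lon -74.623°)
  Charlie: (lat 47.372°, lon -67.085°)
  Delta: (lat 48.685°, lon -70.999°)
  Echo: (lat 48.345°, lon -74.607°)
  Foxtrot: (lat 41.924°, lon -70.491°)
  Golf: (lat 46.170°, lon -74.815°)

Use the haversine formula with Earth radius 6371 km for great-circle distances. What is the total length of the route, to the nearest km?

Leg distances:
Alpha→Bravo: 306.5 km  (cumulative 306.5 km)
Bravo→Charlie: 773.2 km  (cumulative 1079.7 km)
Charlie→Delta: 325.6 km  (cumulative 1405.3 km)
Delta→Echo: 268.4 km  (cumulative 1673.7 km)
Echo→Foxtrot: 783.3 km  (cumulative 2457.0 km)
Foxtrot→Golf: 584.9 km  (cumulative 3041.9 km)
Total route length ≈ 3042 km.

3042 km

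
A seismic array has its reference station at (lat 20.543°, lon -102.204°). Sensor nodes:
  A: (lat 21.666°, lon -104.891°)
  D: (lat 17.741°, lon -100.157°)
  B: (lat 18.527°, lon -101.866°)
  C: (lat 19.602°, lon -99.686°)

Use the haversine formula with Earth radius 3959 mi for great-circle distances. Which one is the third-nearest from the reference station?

Distances from the reference station ((lat 20.543°, lon -102.204°)):
B: 141.0 mi
C: 175.9 mi
A: 189.8 mi
D: 235.2 mi
The third-nearest is A at 189.8 mi.

A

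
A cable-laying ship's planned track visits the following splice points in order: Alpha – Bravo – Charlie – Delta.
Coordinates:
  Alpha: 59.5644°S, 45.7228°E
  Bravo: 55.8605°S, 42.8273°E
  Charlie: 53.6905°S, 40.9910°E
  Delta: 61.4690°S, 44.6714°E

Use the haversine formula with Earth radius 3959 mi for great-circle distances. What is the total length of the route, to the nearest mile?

Leg distances:
Alpha→Bravo: 277.3 mi  (cumulative 277.3 mi)
Bravo→Charlie: 166.8 mi  (cumulative 444.1 mi)
Charlie→Delta: 554.3 mi  (cumulative 998.4 mi)
Total route length ≈ 998 mi.

998 mi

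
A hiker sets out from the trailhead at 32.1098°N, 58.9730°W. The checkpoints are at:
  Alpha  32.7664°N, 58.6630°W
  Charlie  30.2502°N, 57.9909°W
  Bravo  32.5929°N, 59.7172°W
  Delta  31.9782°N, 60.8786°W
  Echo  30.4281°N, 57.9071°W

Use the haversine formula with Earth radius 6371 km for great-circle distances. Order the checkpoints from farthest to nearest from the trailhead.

Computing each great-circle distance from 32.1098°N, 58.9730°W:
Charlie 30.2502°N, 57.9909°W: 226.9 km
Echo 30.4281°N, 57.9071°W: 212.7 km
Delta 31.9782°N, 60.8786°W: 180.2 km
Bravo 32.5929°N, 59.7172°W: 88.2 km
Alpha 32.7664°N, 58.6630°W: 78.6 km

Charlie, Echo, Delta, Bravo, Alpha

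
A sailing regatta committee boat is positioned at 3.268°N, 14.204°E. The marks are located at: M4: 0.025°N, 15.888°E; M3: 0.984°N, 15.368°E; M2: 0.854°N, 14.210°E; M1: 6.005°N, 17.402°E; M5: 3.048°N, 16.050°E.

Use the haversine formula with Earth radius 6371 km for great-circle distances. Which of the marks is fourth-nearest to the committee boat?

Distance to each, sorted:
M5: 206.4 km
M2: 268.4 km
M3: 285.0 km
M4: 406.3 km
M1: 467.1 km
The fourth-nearest is M4 at 406.3 km.

M4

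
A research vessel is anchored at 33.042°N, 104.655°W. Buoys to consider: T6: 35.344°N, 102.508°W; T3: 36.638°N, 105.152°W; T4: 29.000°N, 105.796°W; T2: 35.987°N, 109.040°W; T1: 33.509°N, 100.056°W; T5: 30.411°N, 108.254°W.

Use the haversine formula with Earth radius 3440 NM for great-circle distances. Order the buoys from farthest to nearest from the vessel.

Computing each great-circle distance from 33.042°N, 104.655°W:
T2 35.987°N, 109.040°W: 279.8 NM
T4 29.000°N, 105.796°W: 249.7 NM
T5 30.411°N, 108.254°W: 242.3 NM
T1 33.509°N, 100.056°W: 232.5 NM
T3 36.638°N, 105.152°W: 217.3 NM
T6 35.344°N, 102.508°W: 174.5 NM

T2, T4, T5, T1, T3, T6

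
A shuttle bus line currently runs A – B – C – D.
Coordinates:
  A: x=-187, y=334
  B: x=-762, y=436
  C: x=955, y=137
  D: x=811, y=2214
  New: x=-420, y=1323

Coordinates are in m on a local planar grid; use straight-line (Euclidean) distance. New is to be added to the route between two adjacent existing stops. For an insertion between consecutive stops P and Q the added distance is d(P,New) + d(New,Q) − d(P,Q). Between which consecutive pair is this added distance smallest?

Added distance for inserting New between each consecutive pair:
A–B: 1382.7 m
B–C: 1023.6 m
C–D: 1253.5 m
Smallest added distance is 1023.6 m, inserting between B and C.

between B and C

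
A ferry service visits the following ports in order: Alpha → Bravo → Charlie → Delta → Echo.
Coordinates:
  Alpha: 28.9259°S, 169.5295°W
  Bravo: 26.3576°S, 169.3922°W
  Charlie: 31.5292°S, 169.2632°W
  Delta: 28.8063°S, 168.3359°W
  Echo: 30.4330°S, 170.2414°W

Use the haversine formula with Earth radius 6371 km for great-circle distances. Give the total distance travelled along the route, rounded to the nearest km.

1435 km

Leg distances:
Alpha→Bravo: 285.9 km  (cumulative 285.9 km)
Bravo→Charlie: 575.2 km  (cumulative 861.1 km)
Charlie→Delta: 315.6 km  (cumulative 1176.7 km)
Delta→Echo: 258.1 km  (cumulative 1434.9 km)
Total route length ≈ 1435 km.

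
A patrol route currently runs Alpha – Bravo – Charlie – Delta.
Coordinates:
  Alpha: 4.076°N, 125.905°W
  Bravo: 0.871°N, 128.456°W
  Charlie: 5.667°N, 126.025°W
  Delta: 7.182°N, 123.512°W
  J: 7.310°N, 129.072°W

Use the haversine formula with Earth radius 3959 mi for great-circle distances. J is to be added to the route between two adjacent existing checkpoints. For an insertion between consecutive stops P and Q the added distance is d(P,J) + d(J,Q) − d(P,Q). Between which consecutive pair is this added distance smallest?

Added distance for inserting J between each consecutive pair:
Alpha–Bravo: 476.0 mi
Bravo–Charlie: 313.6 mi
Charlie–Delta: 417.4 mi
Smallest added distance is 313.6 mi, inserting between Bravo and Charlie.

between Bravo and Charlie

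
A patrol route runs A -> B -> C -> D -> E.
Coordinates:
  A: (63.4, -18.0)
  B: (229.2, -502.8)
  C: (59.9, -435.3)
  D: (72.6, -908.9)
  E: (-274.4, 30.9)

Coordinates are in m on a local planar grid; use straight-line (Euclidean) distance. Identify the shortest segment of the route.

B–C

Leg distances:
A→B: 512.4 m
B→C: 182.3 m
C→D: 473.8 m
D→E: 1001.8 m
The shortest leg is B–C at 182.3 m.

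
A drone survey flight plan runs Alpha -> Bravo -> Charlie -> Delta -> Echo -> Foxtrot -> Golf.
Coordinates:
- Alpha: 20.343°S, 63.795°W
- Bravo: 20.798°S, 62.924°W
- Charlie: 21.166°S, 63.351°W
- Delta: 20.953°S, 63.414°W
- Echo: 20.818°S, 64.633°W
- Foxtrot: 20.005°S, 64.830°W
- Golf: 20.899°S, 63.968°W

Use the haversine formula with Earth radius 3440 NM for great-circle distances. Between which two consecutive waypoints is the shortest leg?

Charlie–Delta

Leg distances:
Alpha→Bravo: 56.1 NM
Bravo→Charlie: 32.6 NM
Charlie→Delta: 13.3 NM
Delta→Echo: 68.9 NM
Echo→Foxtrot: 50.1 NM
Foxtrot→Golf: 72.3 NM
The shortest leg is Charlie–Delta at 13.3 NM.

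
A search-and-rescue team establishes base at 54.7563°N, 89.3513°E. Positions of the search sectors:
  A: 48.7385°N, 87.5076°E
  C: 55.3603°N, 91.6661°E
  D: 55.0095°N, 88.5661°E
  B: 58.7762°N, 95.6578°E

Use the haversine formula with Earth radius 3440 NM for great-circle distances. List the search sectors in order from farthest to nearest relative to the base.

A, B, C, D

Distances from the base:
A 48.7385°N, 87.5076°E: 367.7 NM
B 58.7762°N, 95.6578°E: 318.0 NM
C 55.3603°N, 91.6661°E: 87.5 NM
D 55.0095°N, 88.5661°E: 31.1 NM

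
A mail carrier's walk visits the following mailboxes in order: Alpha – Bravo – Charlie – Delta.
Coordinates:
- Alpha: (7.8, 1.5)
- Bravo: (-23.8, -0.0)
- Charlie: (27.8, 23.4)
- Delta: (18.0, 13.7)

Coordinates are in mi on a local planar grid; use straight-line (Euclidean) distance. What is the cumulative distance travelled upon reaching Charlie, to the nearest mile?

88 mi

Leg distances:
Alpha→Bravo: 31.6 mi  (cumulative 31.6 mi)
Bravo→Charlie: 56.7 mi  (cumulative 88.3 mi)
Cumulative distance at Charlie ≈ 88 mi.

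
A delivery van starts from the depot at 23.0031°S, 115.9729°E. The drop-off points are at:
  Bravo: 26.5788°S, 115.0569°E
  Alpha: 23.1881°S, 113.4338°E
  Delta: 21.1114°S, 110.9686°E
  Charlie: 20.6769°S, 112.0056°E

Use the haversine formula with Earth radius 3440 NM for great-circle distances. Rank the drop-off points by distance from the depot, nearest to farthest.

Computing each great-circle distance from 23.0031°S, 115.9729°E:
Alpha 23.1881°S, 113.4338°E: 140.7 NM
Bravo 26.5788°S, 115.0569°E: 220.4 NM
Charlie 20.6769°S, 112.0056°E: 261.5 NM
Delta 21.1114°S, 110.9686°E: 300.7 NM

Alpha, Bravo, Charlie, Delta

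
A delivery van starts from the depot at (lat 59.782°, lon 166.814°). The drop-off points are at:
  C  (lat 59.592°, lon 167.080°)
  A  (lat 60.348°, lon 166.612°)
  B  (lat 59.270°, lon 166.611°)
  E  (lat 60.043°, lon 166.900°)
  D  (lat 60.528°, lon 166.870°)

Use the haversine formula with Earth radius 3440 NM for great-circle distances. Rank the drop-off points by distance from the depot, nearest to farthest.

C, E, B, A, D

Computing each great-circle distance from (lat 59.782°, lon 166.814°):
C (lat 59.592°, lon 167.080°): 14.0 NM
E (lat 60.043°, lon 166.900°): 15.9 NM
B (lat 59.270°, lon 166.611°): 31.4 NM
A (lat 60.348°, lon 166.612°): 34.5 NM
D (lat 60.528°, lon 166.870°): 44.8 NM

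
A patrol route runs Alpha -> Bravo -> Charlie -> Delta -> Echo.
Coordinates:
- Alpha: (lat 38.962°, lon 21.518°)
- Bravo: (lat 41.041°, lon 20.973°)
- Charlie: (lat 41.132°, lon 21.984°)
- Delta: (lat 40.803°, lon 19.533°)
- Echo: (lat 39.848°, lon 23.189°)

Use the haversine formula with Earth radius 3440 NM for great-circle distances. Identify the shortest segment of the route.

Leg distances:
Alpha→Bravo: 127.3 NM
Bravo→Charlie: 46.1 NM
Charlie→Delta: 112.9 NM
Delta→Echo: 176.9 NM
The shortest leg is Bravo–Charlie at 46.1 NM.

Bravo–Charlie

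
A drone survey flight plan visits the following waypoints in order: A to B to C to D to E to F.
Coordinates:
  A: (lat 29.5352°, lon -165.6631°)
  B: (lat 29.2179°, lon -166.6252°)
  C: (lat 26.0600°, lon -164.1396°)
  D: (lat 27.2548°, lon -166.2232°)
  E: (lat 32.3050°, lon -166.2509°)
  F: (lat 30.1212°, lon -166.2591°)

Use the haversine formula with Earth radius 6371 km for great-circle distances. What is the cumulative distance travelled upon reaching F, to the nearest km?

1578 km

Leg distances:
A→B: 99.7 km  (cumulative 99.7 km)
B→C: 428.0 km  (cumulative 527.7 km)
C→D: 246.0 km  (cumulative 773.7 km)
D→E: 561.6 km  (cumulative 1335.3 km)
E→F: 242.8 km  (cumulative 1578.1 km)
Cumulative distance at F ≈ 1578 km.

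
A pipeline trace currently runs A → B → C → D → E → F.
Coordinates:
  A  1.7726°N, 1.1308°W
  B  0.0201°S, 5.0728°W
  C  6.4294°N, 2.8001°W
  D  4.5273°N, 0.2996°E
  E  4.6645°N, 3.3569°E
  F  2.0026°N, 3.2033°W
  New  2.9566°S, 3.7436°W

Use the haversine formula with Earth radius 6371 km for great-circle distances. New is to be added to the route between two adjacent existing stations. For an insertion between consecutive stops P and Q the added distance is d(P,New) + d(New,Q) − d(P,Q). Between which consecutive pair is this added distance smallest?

between A and B

Added distance for inserting New between each consecutive pair:
A–B: 477.7 km
B–C: 647.1 km
C–D: 1591.6 km
D–E: 1764.3 km
E–F: 926.5 km
Smallest added distance is 477.7 km, inserting between A and B.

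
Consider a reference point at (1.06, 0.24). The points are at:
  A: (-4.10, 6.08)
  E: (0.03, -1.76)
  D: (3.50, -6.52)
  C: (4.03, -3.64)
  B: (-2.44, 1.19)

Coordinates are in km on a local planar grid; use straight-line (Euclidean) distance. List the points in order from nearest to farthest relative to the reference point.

Distance from the reference point at (1.06, 0.24) to each:
E (0.03, -1.76): 2.2 km
B (-2.44, 1.19): 3.6 km
C (4.03, -3.64): 4.9 km
D (3.50, -6.52): 7.2 km
A (-4.10, 6.08): 7.8 km

E, B, C, D, A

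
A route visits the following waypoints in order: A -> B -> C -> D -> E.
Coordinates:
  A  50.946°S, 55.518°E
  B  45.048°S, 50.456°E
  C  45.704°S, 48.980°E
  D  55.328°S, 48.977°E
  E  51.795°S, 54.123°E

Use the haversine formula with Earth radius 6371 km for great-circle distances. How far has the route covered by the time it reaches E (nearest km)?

Leg distances:
A→B: 755.9 km  (cumulative 755.9 km)
B→C: 136.4 km  (cumulative 892.3 km)
C→D: 1070.1 km  (cumulative 1962.4 km)
D→E: 519.2 km  (cumulative 2481.6 km)
Cumulative distance at E ≈ 2482 km.

2482 km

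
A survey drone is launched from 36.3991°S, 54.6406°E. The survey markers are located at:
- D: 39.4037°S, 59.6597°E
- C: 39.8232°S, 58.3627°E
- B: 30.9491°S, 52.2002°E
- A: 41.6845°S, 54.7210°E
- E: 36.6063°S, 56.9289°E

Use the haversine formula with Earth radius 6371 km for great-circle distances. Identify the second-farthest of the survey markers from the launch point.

Distance to each, sorted:
B: 646.7 km
A: 587.8 km
D: 552.6 km
C: 500.9 km
E: 205.8 km
The second-farthest is A at 587.8 km.

A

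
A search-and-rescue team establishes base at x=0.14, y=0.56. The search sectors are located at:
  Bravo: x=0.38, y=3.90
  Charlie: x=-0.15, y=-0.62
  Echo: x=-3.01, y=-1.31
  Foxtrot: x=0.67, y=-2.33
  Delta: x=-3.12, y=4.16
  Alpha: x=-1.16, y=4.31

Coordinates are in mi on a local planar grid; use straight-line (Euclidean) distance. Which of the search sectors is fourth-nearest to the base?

Distances from the base (x=0.14, y=0.56):
Charlie: 1.2 mi
Foxtrot: 2.9 mi
Bravo: 3.3 mi
Echo: 3.7 mi
Alpha: 4.0 mi
Delta: 4.9 mi
The fourth-nearest is Echo at 3.7 mi.

Echo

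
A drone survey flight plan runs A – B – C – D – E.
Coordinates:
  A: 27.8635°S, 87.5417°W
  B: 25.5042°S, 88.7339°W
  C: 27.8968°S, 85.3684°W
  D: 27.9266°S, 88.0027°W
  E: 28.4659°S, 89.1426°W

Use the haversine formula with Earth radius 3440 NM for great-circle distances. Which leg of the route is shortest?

D–E

Leg distances:
A→B: 155.4 NM
B→C: 230.7 NM
C→D: 139.8 NM
D→E: 68.5 NM
The shortest leg is D–E at 68.5 NM.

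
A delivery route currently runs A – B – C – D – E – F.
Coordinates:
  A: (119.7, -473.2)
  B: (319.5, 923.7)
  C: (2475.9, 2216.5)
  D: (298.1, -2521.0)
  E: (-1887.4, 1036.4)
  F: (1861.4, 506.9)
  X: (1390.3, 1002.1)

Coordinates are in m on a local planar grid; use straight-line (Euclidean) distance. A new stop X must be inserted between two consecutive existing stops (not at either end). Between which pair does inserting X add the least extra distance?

between C and D

Added distance for inserting X between each consecutive pair:
A–B: 1609.6 m
B–C: 188.3 m
C–D: 103.3 m
D–E: 2791.3 m
E–F: 175.4 m
Smallest added distance is 103.3 m, inserting between C and D.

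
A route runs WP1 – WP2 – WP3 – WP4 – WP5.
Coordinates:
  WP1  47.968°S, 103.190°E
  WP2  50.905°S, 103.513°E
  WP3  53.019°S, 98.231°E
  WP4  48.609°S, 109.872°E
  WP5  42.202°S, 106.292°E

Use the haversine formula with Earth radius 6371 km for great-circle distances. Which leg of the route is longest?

Leg distances:
WP1→WP2: 327.4 km
WP2→WP3: 431.4 km
WP3→WP4: 951.9 km
WP4→WP5: 765.1 km
The longest leg is WP3–WP4 at 951.9 km.

WP3–WP4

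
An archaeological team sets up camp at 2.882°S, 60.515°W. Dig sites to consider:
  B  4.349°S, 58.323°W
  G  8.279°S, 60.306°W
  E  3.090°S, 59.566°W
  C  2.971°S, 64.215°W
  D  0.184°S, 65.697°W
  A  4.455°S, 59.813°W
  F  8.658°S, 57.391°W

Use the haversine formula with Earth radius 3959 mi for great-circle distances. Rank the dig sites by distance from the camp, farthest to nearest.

Distances from the camp:
F 8.658°S, 57.391°W: 453.2 mi
D 0.184°S, 65.697°W: 403.5 mi
G 8.279°S, 60.306°W: 373.2 mi
C 2.971°S, 64.215°W: 255.4 mi
B 4.349°S, 58.323°W: 182.0 mi
A 4.455°S, 59.813°W: 119.0 mi
E 3.090°S, 59.566°W: 67.0 mi

F, D, G, C, B, A, E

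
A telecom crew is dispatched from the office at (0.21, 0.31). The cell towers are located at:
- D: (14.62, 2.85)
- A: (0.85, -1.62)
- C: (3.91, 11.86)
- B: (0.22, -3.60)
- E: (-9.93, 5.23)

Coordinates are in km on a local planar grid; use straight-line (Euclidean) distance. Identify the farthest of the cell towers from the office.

Distance to each, sorted:
D: 14.6 km
C: 12.1 km
E: 11.3 km
B: 3.9 km
A: 2.0 km
The farthest is D at 14.6 km.

D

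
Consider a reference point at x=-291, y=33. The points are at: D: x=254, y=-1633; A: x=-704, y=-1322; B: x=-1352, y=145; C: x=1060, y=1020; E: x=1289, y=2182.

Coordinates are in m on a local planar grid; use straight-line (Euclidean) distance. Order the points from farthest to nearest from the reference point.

E, D, C, A, B

Distances from the reference point:
E x=1289, y=2182: 2667.3 m
D x=254, y=-1633: 1752.9 m
C x=1060, y=1020: 1673.1 m
A x=-704, y=-1322: 1416.5 m
B x=-1352, y=145: 1066.9 m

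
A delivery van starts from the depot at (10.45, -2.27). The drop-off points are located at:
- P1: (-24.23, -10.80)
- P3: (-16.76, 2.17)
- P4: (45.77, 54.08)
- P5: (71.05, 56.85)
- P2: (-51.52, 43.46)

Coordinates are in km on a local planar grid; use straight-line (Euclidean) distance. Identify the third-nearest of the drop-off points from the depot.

Distance to each, sorted:
P3: 27.6 km
P1: 35.7 km
P4: 66.5 km
P2: 77.0 km
P5: 84.7 km
The third-nearest is P4 at 66.5 km.

P4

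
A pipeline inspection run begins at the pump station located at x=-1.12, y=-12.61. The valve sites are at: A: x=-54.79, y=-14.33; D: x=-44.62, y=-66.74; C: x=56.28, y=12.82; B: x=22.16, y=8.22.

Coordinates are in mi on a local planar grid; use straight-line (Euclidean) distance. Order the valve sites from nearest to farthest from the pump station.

B, A, C, D

Distances from the pump station:
B x=22.16, y=8.22: 31.2 mi
A x=-54.79, y=-14.33: 53.7 mi
C x=56.28, y=12.82: 62.8 mi
D x=-44.62, y=-66.74: 69.4 mi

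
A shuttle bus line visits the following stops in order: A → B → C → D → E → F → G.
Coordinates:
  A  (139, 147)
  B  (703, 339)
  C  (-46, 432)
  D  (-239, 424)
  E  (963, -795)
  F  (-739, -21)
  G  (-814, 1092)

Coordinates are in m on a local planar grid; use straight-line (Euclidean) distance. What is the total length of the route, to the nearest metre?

Leg distances:
A→B: 595.8 m  (cumulative 595.8 m)
B→C: 754.8 m  (cumulative 1350.5 m)
C→D: 193.2 m  (cumulative 1543.7 m)
D→E: 1711.9 m  (cumulative 3255.7 m)
E→F: 1869.7 m  (cumulative 5125.4 m)
F→G: 1115.5 m  (cumulative 6240.9 m)
Total route length ≈ 6241 m.

6241 m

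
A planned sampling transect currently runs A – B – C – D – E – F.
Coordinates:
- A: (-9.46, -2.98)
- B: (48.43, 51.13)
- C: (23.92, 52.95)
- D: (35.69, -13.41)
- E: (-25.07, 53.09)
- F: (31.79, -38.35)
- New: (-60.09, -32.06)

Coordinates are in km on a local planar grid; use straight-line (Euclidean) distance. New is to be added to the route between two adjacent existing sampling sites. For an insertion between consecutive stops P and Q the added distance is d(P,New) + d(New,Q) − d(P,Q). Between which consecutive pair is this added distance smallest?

between E and F

Added distance for inserting New between each consecutive pair:
A–B: 115.9 km
B–C: 231.7 km
C–D: 149.7 km
D–E: 99.6 km
E–F: 76.5 km
Smallest added distance is 76.5 km, inserting between E and F.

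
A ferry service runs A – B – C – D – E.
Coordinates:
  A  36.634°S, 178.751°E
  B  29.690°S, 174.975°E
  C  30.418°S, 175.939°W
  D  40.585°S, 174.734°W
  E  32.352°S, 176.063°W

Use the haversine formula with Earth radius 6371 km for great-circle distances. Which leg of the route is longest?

C–D

Leg distances:
A→B: 848.2 km
B→C: 878.0 km
C→D: 1135.7 km
D→E: 923.1 km
The longest leg is C–D at 1135.7 km.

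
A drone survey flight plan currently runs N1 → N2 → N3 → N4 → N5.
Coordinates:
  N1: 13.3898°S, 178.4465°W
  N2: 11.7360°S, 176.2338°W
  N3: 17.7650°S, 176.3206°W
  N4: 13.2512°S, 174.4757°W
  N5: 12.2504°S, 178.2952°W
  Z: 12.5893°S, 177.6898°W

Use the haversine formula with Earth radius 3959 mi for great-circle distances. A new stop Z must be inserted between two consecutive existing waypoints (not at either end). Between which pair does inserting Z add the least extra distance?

between N4 and N5

Added distance for inserting Z between each consecutive pair:
N1–N2: 1.9 mi
N2–N3: 67.1 mi
N3–N4: 255.1 mi
N4–N5: 1.8 mi
Smallest added distance is 1.8 mi, inserting between N4 and N5.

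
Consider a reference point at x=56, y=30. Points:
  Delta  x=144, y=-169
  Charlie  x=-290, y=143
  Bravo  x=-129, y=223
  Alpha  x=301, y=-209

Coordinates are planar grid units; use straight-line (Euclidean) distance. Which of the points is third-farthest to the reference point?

Bravo

Distance to each, sorted:
Charlie: 364.0
Alpha: 342.3
Bravo: 267.3
Delta: 217.6
The third-farthest is Bravo at 267.3.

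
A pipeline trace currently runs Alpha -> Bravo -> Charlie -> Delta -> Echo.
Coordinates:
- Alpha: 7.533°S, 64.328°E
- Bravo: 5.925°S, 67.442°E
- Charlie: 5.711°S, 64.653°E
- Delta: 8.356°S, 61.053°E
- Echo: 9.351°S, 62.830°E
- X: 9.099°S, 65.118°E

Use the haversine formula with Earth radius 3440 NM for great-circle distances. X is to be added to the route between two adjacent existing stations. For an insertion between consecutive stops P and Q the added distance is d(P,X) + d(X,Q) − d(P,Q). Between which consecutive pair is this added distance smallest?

Added distance for inserting X between each consecutive pair:
Alpha–Bravo: 131.3 NM
Bravo–Charlie: 273.7 NM
Charlie–Delta: 183.7 NM
Delta–Echo: 260.6 NM
Smallest added distance is 131.3 NM, inserting between Alpha and Bravo.

between Alpha and Bravo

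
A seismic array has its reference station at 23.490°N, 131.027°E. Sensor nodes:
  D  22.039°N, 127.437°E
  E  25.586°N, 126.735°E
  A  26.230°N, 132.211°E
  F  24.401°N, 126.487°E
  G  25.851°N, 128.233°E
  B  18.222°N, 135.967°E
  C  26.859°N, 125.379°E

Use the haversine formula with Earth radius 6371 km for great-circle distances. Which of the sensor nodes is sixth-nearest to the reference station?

Distance to each, sorted:
A: 327.2 km
G: 385.5 km
D: 401.9 km
F: 472.3 km
E: 492.7 km
C: 680.6 km
B: 778.7 km
The sixth-nearest is C at 680.6 km.

C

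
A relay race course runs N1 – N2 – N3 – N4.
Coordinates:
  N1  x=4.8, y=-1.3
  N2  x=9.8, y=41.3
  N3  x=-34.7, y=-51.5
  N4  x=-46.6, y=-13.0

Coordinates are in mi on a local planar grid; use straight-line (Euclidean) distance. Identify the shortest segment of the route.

Leg distances:
N1→N2: 42.9 mi
N2→N3: 102.9 mi
N3→N4: 40.3 mi
The shortest leg is N3–N4 at 40.3 mi.

N3–N4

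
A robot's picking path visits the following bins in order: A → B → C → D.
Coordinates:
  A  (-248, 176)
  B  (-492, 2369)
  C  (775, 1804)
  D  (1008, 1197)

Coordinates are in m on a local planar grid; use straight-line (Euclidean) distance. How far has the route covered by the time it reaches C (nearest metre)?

Leg distances:
A→B: 2206.5 m  (cumulative 2206.5 m)
B→C: 1387.3 m  (cumulative 3593.8 m)
Cumulative distance at C ≈ 3594 m.

3594 m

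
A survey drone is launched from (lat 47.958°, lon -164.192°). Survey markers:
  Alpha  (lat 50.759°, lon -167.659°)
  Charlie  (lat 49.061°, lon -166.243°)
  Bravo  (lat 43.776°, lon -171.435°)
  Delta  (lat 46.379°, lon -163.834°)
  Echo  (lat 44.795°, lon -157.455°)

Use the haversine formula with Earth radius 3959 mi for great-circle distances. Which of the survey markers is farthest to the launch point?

Bravo

Distance to each, sorted:
Bravo: 452.4 mi
Echo: 388.2 mi
Alpha: 248.5 mi
Charlie: 120.9 mi
Delta: 110.4 mi
The farthest is Bravo at 452.4 mi.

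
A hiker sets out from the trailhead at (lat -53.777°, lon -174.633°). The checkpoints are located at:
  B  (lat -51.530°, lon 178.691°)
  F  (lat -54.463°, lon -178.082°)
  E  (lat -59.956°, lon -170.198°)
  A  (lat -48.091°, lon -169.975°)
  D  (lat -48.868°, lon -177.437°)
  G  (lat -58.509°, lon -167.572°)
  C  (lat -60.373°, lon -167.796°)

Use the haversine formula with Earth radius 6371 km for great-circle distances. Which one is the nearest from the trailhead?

F

Distances from the trailhead ((lat -53.777°, lon -174.633°)):
F: 237.3 km
B: 514.7 km
D: 579.5 km
G: 683.5 km
A: 711.2 km
E: 737.7 km
C: 840.8 km
The nearest is F at 237.3 km.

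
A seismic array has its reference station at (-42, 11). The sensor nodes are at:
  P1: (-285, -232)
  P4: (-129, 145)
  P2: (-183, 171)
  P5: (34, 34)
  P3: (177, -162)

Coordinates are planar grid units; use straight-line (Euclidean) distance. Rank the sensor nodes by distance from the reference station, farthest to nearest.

Computing each straight-line distance from (-42, 11):
P1 (-285, -232): 343.7
P3 (177, -162): 279.1
P2 (-183, 171): 213.3
P4 (-129, 145): 159.8
P5 (34, 34): 79.4

P1, P3, P2, P4, P5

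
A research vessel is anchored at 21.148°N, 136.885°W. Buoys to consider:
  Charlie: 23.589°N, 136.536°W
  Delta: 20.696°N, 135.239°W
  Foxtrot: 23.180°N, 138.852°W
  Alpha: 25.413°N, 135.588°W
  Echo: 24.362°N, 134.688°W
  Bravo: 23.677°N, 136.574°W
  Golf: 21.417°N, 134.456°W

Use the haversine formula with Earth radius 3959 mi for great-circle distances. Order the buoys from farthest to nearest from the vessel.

Computing each great-circle distance from 21.148°N, 136.885°W:
Alpha 25.413°N, 135.588°W: 306.0 mi
Echo 24.362°N, 134.688°W: 262.5 mi
Foxtrot 23.180°N, 138.852°W: 188.6 mi
Bravo 23.677°N, 136.574°W: 175.9 mi
Charlie 23.589°N, 136.536°W: 170.1 mi
Golf 21.417°N, 134.456°W: 157.5 mi
Delta 20.696°N, 135.239°W: 110.7 mi

Alpha, Echo, Foxtrot, Bravo, Charlie, Golf, Delta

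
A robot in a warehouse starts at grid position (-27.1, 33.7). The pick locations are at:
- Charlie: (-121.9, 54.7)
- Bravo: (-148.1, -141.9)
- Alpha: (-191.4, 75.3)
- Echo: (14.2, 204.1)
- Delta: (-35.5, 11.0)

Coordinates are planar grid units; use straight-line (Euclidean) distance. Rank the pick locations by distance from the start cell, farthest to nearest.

Distances from the start cell:
Bravo (-148.1, -141.9): 213.3
Echo (14.2, 204.1): 175.3
Alpha (-191.4, 75.3): 169.5
Charlie (-121.9, 54.7): 97.1
Delta (-35.5, 11.0): 24.2

Bravo, Echo, Alpha, Charlie, Delta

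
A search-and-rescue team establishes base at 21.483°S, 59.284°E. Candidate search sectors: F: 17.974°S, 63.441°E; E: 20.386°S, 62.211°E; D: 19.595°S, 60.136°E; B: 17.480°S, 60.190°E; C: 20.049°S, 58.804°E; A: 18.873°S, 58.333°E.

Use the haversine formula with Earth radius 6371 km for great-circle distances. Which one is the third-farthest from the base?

E

Distance to each, sorted:
F: 584.4 km
B: 455.1 km
E: 327.5 km
A: 306.7 km
D: 227.9 km
C: 167.1 km
The third-farthest is E at 327.5 km.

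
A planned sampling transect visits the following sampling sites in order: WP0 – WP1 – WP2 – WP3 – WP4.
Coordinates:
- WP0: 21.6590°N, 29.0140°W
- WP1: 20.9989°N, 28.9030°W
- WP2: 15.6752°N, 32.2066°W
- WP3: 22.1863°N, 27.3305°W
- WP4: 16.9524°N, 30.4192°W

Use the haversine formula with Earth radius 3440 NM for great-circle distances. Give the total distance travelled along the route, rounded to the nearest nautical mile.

1249 NM

Leg distances:
WP0→WP1: 40.1 NM  (cumulative 40.1 NM)
WP1→WP2: 370.9 NM  (cumulative 411.0 NM)
WP2→WP3: 478.9 NM  (cumulative 890.0 NM)
WP3→WP4: 359.5 NM  (cumulative 1249.5 NM)
Total route length ≈ 1249 NM.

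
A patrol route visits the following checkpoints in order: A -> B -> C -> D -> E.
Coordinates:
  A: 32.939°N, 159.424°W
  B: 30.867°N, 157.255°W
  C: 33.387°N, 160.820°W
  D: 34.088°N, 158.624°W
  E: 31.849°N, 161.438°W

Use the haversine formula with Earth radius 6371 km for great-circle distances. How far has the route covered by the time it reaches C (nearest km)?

Leg distances:
A→B: 308.2 km  (cumulative 308.2 km)
B→C: 437.2 km  (cumulative 745.4 km)
Cumulative distance at C ≈ 745 km.

745 km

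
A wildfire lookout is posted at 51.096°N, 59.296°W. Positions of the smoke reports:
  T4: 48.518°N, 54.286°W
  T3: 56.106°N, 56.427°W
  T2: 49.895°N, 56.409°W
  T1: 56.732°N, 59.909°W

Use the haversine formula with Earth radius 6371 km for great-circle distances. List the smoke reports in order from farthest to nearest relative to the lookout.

T1, T3, T4, T2

Computing each great-circle distance from 51.096°N, 59.296°W:
T1 56.732°N, 59.909°W: 628.0 km
T3 56.106°N, 56.427°W: 588.2 km
T4 48.518°N, 54.286°W: 459.6 km
T2 49.895°N, 56.409°W: 244.0 km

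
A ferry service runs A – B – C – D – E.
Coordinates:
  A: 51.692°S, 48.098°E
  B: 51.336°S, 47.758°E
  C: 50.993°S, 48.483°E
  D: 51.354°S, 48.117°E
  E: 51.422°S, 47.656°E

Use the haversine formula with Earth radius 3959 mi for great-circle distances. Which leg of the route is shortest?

Leg distances:
A→B: 28.6 mi
B→C: 39.4 mi
C→D: 29.6 mi
D→E: 20.4 mi
The shortest leg is D–E at 20.4 mi.

D–E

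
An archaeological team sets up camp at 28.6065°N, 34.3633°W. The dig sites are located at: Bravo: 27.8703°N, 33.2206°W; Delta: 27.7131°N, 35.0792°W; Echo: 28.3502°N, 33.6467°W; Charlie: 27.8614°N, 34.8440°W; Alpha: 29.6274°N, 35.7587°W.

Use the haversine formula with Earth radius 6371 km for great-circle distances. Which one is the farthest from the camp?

Alpha

Distances from the camp (28.6065°N, 34.3633°W):
Alpha: 176.8 km
Bravo: 138.7 km
Delta: 121.6 km
Charlie: 95.3 km
Echo: 75.6 km
The farthest is Alpha at 176.8 km.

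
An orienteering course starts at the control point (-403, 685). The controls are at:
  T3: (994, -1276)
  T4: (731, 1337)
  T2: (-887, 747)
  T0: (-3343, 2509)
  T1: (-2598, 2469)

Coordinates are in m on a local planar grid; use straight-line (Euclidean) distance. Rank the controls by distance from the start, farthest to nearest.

Distance from the start at (-403, 685) to each:
T0 (-3343, 2509): 3459.9 m
T1 (-2598, 2469): 2828.5 m
T3 (994, -1276): 2407.7 m
T4 (731, 1337): 1308.1 m
T2 (-887, 747): 488.0 m

T0, T1, T3, T4, T2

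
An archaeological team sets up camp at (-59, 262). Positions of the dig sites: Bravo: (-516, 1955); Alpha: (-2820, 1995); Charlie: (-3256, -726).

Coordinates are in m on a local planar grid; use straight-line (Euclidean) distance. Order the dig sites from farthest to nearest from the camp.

Charlie, Alpha, Bravo

Computing each straight-line distance from (-59, 262):
Charlie (-3256, -726): 3346.2 m
Alpha (-2820, 1995): 3259.8 m
Bravo (-516, 1955): 1753.6 m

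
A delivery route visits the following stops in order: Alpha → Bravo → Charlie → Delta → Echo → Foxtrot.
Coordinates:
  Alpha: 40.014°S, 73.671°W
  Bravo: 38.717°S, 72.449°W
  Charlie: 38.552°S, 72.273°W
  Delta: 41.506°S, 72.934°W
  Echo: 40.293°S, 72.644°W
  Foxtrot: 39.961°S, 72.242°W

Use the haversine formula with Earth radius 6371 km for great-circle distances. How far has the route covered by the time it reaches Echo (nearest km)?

673 km

Leg distances:
Alpha→Bravo: 178.4 km  (cumulative 178.4 km)
Bravo→Charlie: 23.9 km  (cumulative 202.3 km)
Charlie→Delta: 333.3 km  (cumulative 535.6 km)
Delta→Echo: 137.1 km  (cumulative 672.6 km)
Cumulative distance at Echo ≈ 673 km.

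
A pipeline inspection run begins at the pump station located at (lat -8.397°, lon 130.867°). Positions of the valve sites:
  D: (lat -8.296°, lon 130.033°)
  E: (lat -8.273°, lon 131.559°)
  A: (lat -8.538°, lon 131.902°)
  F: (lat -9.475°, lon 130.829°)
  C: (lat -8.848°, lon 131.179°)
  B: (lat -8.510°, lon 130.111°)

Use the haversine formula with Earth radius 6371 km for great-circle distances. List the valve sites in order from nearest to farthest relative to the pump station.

Computing each great-circle distance from (lat -8.397°, lon 130.867°):
C (lat -8.848°, lon 131.179°): 60.8 km
E (lat -8.273°, lon 131.559°): 77.4 km
B (lat -8.510°, lon 130.111°): 84.1 km
D (lat -8.296°, lon 130.033°): 92.4 km
A (lat -8.538°, lon 131.902°): 114.9 km
F (lat -9.475°, lon 130.829°): 119.9 km

C, E, B, D, A, F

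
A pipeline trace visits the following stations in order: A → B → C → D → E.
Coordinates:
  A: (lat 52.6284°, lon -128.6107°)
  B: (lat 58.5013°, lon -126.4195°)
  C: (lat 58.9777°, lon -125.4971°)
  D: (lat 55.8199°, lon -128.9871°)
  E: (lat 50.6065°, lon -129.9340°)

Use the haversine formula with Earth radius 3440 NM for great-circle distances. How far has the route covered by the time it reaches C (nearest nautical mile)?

Leg distances:
A→B: 360.3 NM  (cumulative 360.3 NM)
B→C: 40.5 NM  (cumulative 400.9 NM)
Cumulative distance at C ≈ 401 NM.

401 NM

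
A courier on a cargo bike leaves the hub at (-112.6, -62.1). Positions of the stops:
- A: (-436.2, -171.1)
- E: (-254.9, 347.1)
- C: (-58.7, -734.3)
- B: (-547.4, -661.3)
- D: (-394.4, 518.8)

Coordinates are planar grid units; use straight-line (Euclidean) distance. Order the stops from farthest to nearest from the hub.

Distance from the hub at (-112.6, -62.1) to each:
B (-547.4, -661.3): 740.3
C (-58.7, -734.3): 674.4
D (-394.4, 518.8): 645.6
E (-254.9, 347.1): 433.2
A (-436.2, -171.1): 341.5

B, C, D, E, A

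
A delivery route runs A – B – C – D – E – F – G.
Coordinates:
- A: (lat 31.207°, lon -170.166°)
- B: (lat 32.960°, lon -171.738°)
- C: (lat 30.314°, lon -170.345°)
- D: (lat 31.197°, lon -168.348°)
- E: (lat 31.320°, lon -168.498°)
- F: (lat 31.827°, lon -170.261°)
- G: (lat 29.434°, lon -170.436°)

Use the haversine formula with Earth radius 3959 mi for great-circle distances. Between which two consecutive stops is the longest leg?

B–C

Leg distances:
A→B: 152.1 mi
B→C: 200.4 mi
C→D: 133.4 mi
D→E: 12.3 mi
E→F: 109.5 mi
F→G: 165.7 mi
The longest leg is B–C at 200.4 mi.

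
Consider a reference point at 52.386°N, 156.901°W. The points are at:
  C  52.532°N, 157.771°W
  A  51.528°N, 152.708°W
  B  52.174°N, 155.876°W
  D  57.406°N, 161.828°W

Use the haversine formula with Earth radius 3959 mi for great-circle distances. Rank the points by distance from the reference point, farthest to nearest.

D, A, B, C

Distances from the reference point:
D 57.406°N, 161.828°W: 398.1 mi
A 51.528°N, 152.708°W: 188.1 mi
B 52.174°N, 155.876°W: 45.7 mi
C 52.532°N, 157.771°W: 38.0 mi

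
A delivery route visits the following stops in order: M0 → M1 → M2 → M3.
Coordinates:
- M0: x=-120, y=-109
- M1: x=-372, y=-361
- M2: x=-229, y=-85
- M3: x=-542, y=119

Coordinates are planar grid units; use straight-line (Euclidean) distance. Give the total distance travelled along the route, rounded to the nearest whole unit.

Leg distances:
M0→M1: 356.4  (cumulative 356.4)
M1→M2: 310.8  (cumulative 667.2)
M2→M3: 373.6  (cumulative 1040.8)
Total route length ≈ 1041.

1041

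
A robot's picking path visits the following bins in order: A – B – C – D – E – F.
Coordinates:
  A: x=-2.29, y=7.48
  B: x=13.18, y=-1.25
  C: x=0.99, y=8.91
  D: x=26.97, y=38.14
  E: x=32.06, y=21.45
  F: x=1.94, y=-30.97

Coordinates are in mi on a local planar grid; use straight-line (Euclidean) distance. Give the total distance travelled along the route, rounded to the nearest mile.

Leg distances:
A→B: 17.8 mi  (cumulative 17.8 mi)
B→C: 15.9 mi  (cumulative 33.6 mi)
C→D: 39.1 mi  (cumulative 72.7 mi)
D→E: 17.4 mi  (cumulative 90.2 mi)
E→F: 60.5 mi  (cumulative 150.6 mi)
Total route length ≈ 151 mi.

151 mi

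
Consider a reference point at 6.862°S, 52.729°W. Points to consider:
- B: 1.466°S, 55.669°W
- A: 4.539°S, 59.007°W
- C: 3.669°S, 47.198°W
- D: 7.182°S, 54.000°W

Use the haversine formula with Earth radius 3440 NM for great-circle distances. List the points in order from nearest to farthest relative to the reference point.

Computing each great-circle distance from 6.862°S, 52.729°W:
D 7.182°S, 54.000°W: 78.1 NM
B 1.466°S, 55.669°W: 368.7 NM
C 3.669°S, 47.198°W: 382.2 NM
A 4.539°S, 59.007°W: 400.1 NM

D, B, C, A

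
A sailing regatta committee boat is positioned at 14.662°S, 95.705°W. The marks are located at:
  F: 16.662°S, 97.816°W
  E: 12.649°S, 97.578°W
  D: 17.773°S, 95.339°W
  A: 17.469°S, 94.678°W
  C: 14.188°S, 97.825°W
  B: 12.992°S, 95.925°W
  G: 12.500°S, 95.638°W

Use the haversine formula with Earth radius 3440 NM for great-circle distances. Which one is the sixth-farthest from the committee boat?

Distances from the committee boat (14.662°S, 95.705°W):
D: 188.0 NM
A: 178.6 NM
F: 171.2 NM
E: 162.9 NM
G: 129.9 NM
C: 126.5 NM
B: 101.1 NM
The sixth-farthest is C at 126.5 NM.

C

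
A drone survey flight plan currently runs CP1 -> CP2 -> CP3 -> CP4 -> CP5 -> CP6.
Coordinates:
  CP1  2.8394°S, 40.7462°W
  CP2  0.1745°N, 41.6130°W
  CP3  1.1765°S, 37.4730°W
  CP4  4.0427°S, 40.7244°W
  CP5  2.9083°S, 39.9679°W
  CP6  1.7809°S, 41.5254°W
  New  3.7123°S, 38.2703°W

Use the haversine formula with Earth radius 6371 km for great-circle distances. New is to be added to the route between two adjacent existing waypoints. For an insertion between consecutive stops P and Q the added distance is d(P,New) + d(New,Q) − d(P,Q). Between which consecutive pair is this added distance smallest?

Added distance for inserting New between each consecutive pair:
CP1–CP2: 512.7 km
CP2–CP3: 381.2 km
CP3–CP4: 88.6 km
CP4–CP5: 331.8 km
CP5–CP6: 415.4 km
Smallest added distance is 88.6 km, inserting between CP3 and CP4.

between CP3 and CP4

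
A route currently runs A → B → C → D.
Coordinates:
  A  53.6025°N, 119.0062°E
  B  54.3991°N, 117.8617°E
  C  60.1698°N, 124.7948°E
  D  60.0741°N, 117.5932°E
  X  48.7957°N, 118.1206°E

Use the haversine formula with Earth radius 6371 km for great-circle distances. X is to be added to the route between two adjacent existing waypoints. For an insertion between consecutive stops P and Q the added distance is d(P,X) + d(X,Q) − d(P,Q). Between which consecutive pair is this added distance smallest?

between A and B

Added distance for inserting X between each consecutive pair:
A–B: 1045.4 km
B–C: 1193.7 km
C–D: 2190.3 km
Smallest added distance is 1045.4 km, inserting between A and B.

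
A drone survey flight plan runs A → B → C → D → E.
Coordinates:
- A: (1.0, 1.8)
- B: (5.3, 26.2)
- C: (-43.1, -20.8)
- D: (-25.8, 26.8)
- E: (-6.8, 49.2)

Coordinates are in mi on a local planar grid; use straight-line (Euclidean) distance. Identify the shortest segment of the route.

A–B

Leg distances:
A→B: 24.8 mi
B→C: 67.5 mi
C→D: 50.6 mi
D→E: 29.4 mi
The shortest leg is A–B at 24.8 mi.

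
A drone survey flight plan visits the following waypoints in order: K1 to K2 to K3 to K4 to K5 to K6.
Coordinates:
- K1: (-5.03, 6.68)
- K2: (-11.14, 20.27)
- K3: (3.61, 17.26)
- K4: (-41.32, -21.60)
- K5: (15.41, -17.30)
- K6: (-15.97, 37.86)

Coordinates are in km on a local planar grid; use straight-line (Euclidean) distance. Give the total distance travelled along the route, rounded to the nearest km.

Leg distances:
K1→K2: 14.9 km  (cumulative 14.9 km)
K2→K3: 15.1 km  (cumulative 30.0 km)
K3→K4: 59.4 km  (cumulative 89.4 km)
K4→K5: 56.9 km  (cumulative 146.3 km)
K5→K6: 63.5 km  (cumulative 209.7 km)
Total route length ≈ 210 km.

210 km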